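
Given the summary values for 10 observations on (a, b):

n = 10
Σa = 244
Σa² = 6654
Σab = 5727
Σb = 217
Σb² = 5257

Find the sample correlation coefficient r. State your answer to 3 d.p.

0.698

r = (nΣab − ΣaΣb) / √[(nΣa² − (Σa)²)(nΣb² − (Σb)²)]
Numerator: 10×5727 − 244×217 = 4322
Denominator: √[(66540 − 59536)(52570 − 47089)] = √[7004 × 5481] = 6195.8796
r = 4322 / 6195.8796 ≈ 0.698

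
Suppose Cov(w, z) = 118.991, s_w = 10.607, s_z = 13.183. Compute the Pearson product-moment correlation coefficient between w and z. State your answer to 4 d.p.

r = Cov(w,z) / (s_w · s_z) = 118.991 / (10.607 × 13.183)
  = 118.991 / 139.8321 ≈ 0.8510

0.8510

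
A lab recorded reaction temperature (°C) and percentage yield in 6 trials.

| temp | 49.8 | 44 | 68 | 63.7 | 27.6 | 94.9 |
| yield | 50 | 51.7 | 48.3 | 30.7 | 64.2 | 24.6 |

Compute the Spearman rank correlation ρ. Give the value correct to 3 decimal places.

Rank temp: 3, 2, 5, 4, 1, 6
Rank yield: 4, 5, 3, 2, 6, 1
d = rank(temp) − rank(yield): -1, -3, 2, 2, -5, 5; Σd² = 68
ρ = 1 − 6Σd² / [n(n²−1)] = 1 − 6×68 / (6×35) = 1 − 408/210 ≈ -0.943

-0.943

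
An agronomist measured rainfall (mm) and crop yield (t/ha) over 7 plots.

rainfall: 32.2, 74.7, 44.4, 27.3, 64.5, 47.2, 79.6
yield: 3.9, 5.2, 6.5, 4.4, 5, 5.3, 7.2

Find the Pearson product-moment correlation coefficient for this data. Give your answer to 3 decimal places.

0.617

n = 7, Σx = 369.9, Σy = 37.5, Σx² = 22057.83, Σy² = 208.79, Σxy = 2068.52
nΣxy − ΣxΣy = 14479.64 − 13871.25 = 608.39
nΣx² − (Σx)² = 154404.81 − 136826.01 = 17578.8; nΣy² − (Σy)² = 1461.53 − 1406.25 = 55.28
r = 608.39 / √(17578.8 × 55.28) = 608.39 / 985.7769 ≈ 0.617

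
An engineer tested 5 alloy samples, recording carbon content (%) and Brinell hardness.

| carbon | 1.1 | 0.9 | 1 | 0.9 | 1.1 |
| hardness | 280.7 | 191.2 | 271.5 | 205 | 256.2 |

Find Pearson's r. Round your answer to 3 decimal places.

0.872

n = 5, Σx = 5, Σy = 1204.6, Σx² = 5.04, Σy² = 296725.62, Σxy = 1218.67
nΣxy − ΣxΣy = 6093.35 − 6023 = 70.35
nΣx² − (Σx)² = 25.2 − 25 = 0.2; nΣy² − (Σy)² = 1483628.1 − 1451061.16 = 32566.94
r = 70.35 / √(0.2 × 32566.94) = 70.35 / 80.7056 ≈ 0.872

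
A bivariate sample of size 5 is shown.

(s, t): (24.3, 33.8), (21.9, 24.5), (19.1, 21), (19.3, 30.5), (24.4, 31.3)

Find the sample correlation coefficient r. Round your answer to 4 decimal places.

0.6493

n = 5, Σs = 109, Σt = 141.1, Σs² = 2402.76, Σt² = 4093.63, Σst = 3111.36
nΣst − ΣsΣt = 15556.8 − 15379.9 = 176.9
nΣs² − (Σs)² = 12013.8 − 11881 = 132.8; nΣt² − (Σt)² = 20468.15 − 19909.21 = 558.94
r = 176.9 / √(132.8 × 558.94) = 176.9 / 272.4468 ≈ 0.6493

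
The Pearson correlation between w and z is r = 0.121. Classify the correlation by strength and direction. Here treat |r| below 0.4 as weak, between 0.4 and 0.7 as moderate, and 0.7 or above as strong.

r = 0.121 > 0 so the relationship is positive.
|r| = 0.121, which falls in the weak range.

weak positive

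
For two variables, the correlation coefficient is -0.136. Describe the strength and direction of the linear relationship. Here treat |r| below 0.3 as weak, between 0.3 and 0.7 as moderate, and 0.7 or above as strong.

r = -0.136 < 0 so the relationship is negative.
|r| = 0.136, which falls in the weak range.

weak negative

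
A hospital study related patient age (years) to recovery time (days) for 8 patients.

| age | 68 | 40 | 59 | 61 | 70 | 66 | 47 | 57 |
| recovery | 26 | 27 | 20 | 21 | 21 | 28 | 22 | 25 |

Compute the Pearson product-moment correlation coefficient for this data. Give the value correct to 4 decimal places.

-0.1279

n = 8, Σx = 468, Σy = 190, Σx² = 28140, Σy² = 4580, Σxy = 11086
nΣxy − ΣxΣy = 88688 − 88920 = -232
nΣx² − (Σx)² = 225120 − 219024 = 6096; nΣy² − (Σy)² = 36640 − 36100 = 540
r = -232 / √(6096 × 540) = -232 / 1814.3429 ≈ -0.1279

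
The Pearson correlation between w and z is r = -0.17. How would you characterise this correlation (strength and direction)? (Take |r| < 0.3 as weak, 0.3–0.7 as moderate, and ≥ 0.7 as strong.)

weak negative

r = -0.17 < 0 so the relationship is negative.
|r| = 0.17, which falls in the weak range.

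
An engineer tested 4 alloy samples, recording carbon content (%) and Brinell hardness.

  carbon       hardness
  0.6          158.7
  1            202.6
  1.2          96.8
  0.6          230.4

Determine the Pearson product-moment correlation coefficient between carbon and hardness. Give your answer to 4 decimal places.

-0.6296

n = 4, Σx = 3.4, Σy = 688.5, Σx² = 3.16, Σy² = 128686.85, Σxy = 552.22
nΣxy − ΣxΣy = 2208.88 − 2340.9 = -132.02
nΣx² − (Σx)² = 12.64 − 11.56 = 1.08; nΣy² − (Σy)² = 514747.4 − 474032.25 = 40715.15
r = -132.02 / √(1.08 × 40715.15) = -132.02 / 209.6959 ≈ -0.6296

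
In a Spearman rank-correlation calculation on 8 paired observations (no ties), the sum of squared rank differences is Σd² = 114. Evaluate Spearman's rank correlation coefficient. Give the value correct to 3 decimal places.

ρ = 1 − 6Σd² / [n(n²−1)] = 1 − 6×114 / (8×63)
  = 1 − 684/504 = 1 − 1.3571 ≈ -0.357

-0.357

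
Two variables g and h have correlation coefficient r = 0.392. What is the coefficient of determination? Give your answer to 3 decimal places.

r² = (0.392)² = 0.154

0.154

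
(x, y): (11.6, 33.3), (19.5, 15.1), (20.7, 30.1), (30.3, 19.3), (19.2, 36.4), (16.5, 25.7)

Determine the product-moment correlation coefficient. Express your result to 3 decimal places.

n = 6, Σx = 117.8, Σy = 159.9, Σx² = 2502.28, Σy² = 4600.85, Σxy = 3011.52
nΣxy − ΣxΣy = 18069.12 − 18836.22 = -767.1
nΣx² − (Σx)² = 15013.68 − 13876.84 = 1136.84; nΣy² − (Σy)² = 27605.1 − 25568.01 = 2037.09
r = -767.1 / √(1136.84 × 2037.09) = -767.1 / 1521.7902 ≈ -0.504

-0.504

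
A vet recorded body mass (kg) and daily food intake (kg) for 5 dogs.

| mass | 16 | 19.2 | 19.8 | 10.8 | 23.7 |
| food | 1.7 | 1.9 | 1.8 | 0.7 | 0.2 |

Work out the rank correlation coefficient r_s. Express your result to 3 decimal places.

-0.100

Rank mass: 2, 3, 4, 1, 5
Rank food: 3, 5, 4, 2, 1
d = rank(mass) − rank(food): -1, -2, 0, -1, 4; Σd² = 22
ρ = 1 − 6Σd² / [n(n²−1)] = 1 − 6×22 / (5×24) = 1 − 132/120 ≈ -0.100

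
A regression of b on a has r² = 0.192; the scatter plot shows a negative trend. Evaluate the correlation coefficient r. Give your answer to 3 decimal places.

-0.438

|r| = √0.192 = 0.438
The association is negative, so r = −0.438.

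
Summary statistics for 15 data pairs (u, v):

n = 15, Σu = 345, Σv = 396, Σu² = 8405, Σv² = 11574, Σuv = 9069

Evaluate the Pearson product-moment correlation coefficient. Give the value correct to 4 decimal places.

-0.0538

r = (nΣuv − ΣuΣv) / √[(nΣu² − (Σu)²)(nΣv² − (Σv)²)]
Numerator: 15×9069 − 345×396 = -585
Denominator: √[(126075 − 119025)(173610 − 156816)] = √[7050 × 16794] = 10881.0707
r = -585 / 10881.0707 ≈ -0.0538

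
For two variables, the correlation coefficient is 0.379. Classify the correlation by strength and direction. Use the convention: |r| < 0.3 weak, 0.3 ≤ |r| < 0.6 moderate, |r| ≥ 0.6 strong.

r = 0.379 > 0 so the relationship is positive.
|r| = 0.379, which falls in the moderate range.

moderate positive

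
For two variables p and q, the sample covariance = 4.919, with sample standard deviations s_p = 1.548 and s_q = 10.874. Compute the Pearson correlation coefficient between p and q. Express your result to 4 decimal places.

0.2922

r = Cov(p,q) / (s_p · s_q) = 4.919 / (1.548 × 10.874)
  = 4.919 / 16.8330 ≈ 0.2922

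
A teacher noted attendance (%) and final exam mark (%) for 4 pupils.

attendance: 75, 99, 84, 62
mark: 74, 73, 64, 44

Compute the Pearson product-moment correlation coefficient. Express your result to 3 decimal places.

0.741

n = 4, Σx = 320, Σy = 255, Σx² = 26326, Σy² = 16837, Σxy = 20881
nΣxy − ΣxΣy = 83524 − 81600 = 1924
nΣx² − (Σx)² = 105304 − 102400 = 2904; nΣy² − (Σy)² = 67348 − 65025 = 2323
r = 1924 / √(2904 × 2323) = 1924 / 2597.3048 ≈ 0.741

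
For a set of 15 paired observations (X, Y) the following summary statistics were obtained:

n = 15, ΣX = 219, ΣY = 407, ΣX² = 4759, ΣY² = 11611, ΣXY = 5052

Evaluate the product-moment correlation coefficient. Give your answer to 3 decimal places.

-0.945

r = (nΣXY − ΣXΣY) / √[(nΣX² − (ΣX)²)(nΣY² − (ΣY)²)]
Numerator: 15×5052 − 219×407 = -13353
Denominator: √[(71385 − 47961)(174165 − 165649)] = √[23424 × 8516] = 14123.6958
r = -13353 / 14123.6958 ≈ -0.945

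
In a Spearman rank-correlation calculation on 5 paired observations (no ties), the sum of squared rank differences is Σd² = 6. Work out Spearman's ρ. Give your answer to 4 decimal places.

0.7000

ρ = 1 − 6Σd² / [n(n²−1)] = 1 − 6×6 / (5×24)
  = 1 − 36/120 = 1 − 0.30000 ≈ 0.7000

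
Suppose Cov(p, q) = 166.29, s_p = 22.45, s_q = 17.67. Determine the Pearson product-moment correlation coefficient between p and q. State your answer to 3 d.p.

r = Cov(p,q) / (s_p · s_q) = 166.29 / (22.45 × 17.67)
  = 166.29 / 396.6915 ≈ 0.419

0.419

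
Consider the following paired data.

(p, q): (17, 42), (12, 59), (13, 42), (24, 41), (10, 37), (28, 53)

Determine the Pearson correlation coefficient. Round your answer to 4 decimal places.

n = 6, Σp = 104, Σq = 274, Σp² = 2062, Σq² = 12868, Σpq = 4806
nΣpq − ΣpΣq = 28836 − 28496 = 340
nΣp² − (Σp)² = 12372 − 10816 = 1556; nΣq² − (Σq)² = 77208 − 75076 = 2132
r = 340 / √(1556 × 2132) = 340 / 1821.3709 ≈ 0.1867

0.1867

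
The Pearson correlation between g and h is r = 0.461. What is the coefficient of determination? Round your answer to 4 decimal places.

0.2125

r² = (0.461)² = 0.2125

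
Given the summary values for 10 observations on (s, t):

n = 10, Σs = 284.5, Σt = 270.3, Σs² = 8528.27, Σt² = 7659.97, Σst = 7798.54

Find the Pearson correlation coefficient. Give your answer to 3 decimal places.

0.277

r = (nΣst − ΣsΣt) / √[(nΣs² − (Σs)²)(nΣt² − (Σt)²)]
Numerator: 10×7798.54 − 284.5×270.3 = 1085.05
Denominator: √[(85282.7 − 80940.25)(76599.7 − 73062.09)] = √[4342.45 × 3537.61] = 3919.4253
r = 1085.05 / 3919.4253 ≈ 0.277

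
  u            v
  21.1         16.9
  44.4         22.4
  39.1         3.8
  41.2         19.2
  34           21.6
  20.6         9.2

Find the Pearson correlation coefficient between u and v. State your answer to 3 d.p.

n = 6, Σu = 200.4, Σv = 93.1, Σu² = 7223.18, Σv² = 1721.65, Σuv = 3214.69
nΣuv − ΣuΣv = 19288.14 − 18657.24 = 630.9
nΣu² − (Σu)² = 43339.08 − 40160.16 = 3178.92; nΣv² − (Σv)² = 10329.9 − 8667.61 = 1662.29
r = 630.9 / √(3178.92 × 1662.29) = 630.9 / 2298.7577 ≈ 0.274

0.274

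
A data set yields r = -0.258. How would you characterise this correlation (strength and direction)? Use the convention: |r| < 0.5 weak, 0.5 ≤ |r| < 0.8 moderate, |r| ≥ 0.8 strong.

weak negative

r = -0.258 < 0 so the relationship is negative.
|r| = 0.258, which falls in the weak range.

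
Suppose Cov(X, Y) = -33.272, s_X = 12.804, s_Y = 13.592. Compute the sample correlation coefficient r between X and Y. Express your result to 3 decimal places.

r = Cov(X,Y) / (s_X · s_Y) = -33.272 / (12.804 × 13.592)
  = -33.272 / 174.0320 ≈ -0.191

-0.191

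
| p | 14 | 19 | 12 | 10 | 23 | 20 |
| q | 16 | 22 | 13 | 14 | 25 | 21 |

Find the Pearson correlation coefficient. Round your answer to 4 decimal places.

0.9734

n = 6, Σp = 98, Σq = 111, Σp² = 1730, Σq² = 2171, Σpq = 1933
nΣpq − ΣpΣq = 11598 − 10878 = 720
nΣp² − (Σp)² = 10380 − 9604 = 776; nΣq² − (Σq)² = 13026 − 12321 = 705
r = 720 / √(776 × 705) = 720 / 739.6486 ≈ 0.9734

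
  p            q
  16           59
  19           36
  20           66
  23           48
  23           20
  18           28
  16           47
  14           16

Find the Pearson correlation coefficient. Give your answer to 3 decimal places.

0.077

n = 8, Σp = 149, Σq = 320, Σp² = 2851, Σq² = 15086, Σpq = 5992
nΣpq − ΣpΣq = 47936 − 47680 = 256
nΣp² − (Σp)² = 22808 − 22201 = 607; nΣq² − (Σq)² = 120688 − 102400 = 18288
r = 256 / √(607 × 18288) = 256 / 3331.7887 ≈ 0.077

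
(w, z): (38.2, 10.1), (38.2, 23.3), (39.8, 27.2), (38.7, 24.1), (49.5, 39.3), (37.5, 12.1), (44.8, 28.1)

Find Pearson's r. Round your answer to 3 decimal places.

0.834

n = 7, Σw = 286.7, Σz = 164.2, Σw² = 11863.75, Σz² = 4446.06, Σwz = 6949.09
nΣwz − ΣwΣz = 48643.63 − 47076.14 = 1567.49
nΣw² − (Σw)² = 83046.25 − 82196.89 = 849.36; nΣz² − (Σz)² = 31122.42 − 26961.64 = 4160.78
r = 1567.49 / √(849.36 × 4160.78) = 1567.49 / 1879.8936 ≈ 0.834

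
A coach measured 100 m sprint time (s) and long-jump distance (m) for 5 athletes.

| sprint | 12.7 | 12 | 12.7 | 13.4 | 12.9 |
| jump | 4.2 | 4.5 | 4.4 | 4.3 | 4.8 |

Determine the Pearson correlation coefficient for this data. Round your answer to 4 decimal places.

n = 5, Σx = 63.7, Σy = 22.2, Σx² = 812.55, Σy² = 98.78, Σxy = 282.76
nΣxy − ΣxΣy = 1413.8 − 1414.14 = -0.34
nΣx² − (Σx)² = 4062.75 − 4057.69 = 5.06; nΣy² − (Σy)² = 493.9 − 492.84 = 1.06
r = -0.34 / √(5.06 × 1.06) = -0.34 / 2.3159 ≈ -0.1468

-0.1468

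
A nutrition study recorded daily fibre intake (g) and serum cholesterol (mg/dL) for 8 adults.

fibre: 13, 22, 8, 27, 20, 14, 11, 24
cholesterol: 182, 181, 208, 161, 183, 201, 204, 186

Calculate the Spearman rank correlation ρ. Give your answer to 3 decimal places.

-0.762

Rank fibre: 3, 6, 1, 8, 5, 4, 2, 7
Rank cholesterol: 3, 2, 8, 1, 4, 6, 7, 5
d = rank(fibre) − rank(cholesterol): 0, 4, -7, 7, 1, -2, -5, 2; Σd² = 148
ρ = 1 − 6Σd² / [n(n²−1)] = 1 − 6×148 / (8×63) = 1 − 888/504 ≈ -0.762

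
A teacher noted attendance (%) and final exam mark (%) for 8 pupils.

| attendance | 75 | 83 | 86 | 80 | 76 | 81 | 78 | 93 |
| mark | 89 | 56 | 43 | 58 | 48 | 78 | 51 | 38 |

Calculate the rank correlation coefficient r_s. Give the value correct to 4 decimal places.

-0.5952

Rank attendance: 1, 6, 7, 4, 2, 5, 3, 8
Rank mark: 8, 5, 2, 6, 3, 7, 4, 1
d = rank(attendance) − rank(mark): -7, 1, 5, -2, -1, -2, -1, 7; Σd² = 134
ρ = 1 − 6Σd² / [n(n²−1)] = 1 − 6×134 / (8×63) = 1 − 804/504 ≈ -0.5952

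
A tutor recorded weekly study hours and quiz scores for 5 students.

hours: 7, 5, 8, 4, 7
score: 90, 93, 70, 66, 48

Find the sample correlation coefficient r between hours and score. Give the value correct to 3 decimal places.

n = 5, Σx = 31, Σy = 367, Σx² = 203, Σy² = 28309, Σxy = 2255
nΣxy − ΣxΣy = 11275 − 11377 = -102
nΣx² − (Σx)² = 1015 − 961 = 54; nΣy² − (Σy)² = 141545 − 134689 = 6856
r = -102 / √(54 × 6856) = -102 / 608.4604 ≈ -0.168

-0.168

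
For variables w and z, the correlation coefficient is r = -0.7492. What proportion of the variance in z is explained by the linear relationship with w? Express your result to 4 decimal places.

r² = (-0.7492)² = 0.5613

0.5613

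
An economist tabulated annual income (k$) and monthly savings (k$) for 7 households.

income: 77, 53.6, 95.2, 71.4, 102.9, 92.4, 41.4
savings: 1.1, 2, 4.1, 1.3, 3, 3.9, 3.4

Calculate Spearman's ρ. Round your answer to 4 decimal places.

Rank income: 4, 2, 6, 3, 7, 5, 1
Rank savings: 1, 3, 7, 2, 4, 6, 5
d = rank(income) − rank(savings): 3, -1, -1, 1, 3, -1, -4; Σd² = 38
ρ = 1 − 6Σd² / [n(n²−1)] = 1 − 6×38 / (7×48) = 1 − 228/336 ≈ 0.3214

0.3214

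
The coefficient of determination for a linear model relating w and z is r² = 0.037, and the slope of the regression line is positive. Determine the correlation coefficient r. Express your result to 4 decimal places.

0.1924

|r| = √0.037 = 0.1924
The association is positive, so r = 0.1924.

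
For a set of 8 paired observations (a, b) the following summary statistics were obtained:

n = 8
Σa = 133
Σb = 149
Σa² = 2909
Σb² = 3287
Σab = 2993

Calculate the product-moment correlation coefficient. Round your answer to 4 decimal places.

0.8631

r = (nΣab − ΣaΣb) / √[(nΣa² − (Σa)²)(nΣb² − (Σb)²)]
Numerator: 8×2993 − 133×149 = 4127
Denominator: √[(23272 − 17689)(26296 − 22201)] = √[5583 × 4095] = 4781.4626
r = 4127 / 4781.4626 ≈ 0.8631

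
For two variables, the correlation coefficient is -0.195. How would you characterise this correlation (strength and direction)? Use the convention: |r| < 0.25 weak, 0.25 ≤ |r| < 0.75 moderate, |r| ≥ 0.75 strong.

r = -0.195 < 0 so the relationship is negative.
|r| = 0.195, which falls in the weak range.

weak negative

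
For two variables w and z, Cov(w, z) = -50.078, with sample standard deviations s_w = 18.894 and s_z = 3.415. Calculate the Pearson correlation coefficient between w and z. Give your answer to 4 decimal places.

-0.7761

r = Cov(w,z) / (s_w · s_z) = -50.078 / (18.894 × 3.415)
  = -50.078 / 64.5230 ≈ -0.7761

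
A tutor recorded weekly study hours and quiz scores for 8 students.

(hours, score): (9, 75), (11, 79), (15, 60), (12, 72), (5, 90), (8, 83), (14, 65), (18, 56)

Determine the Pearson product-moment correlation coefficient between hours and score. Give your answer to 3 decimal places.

n = 8, Σx = 92, Σy = 580, Σx² = 1180, Σy² = 43000, Σxy = 6340
nΣxy − ΣxΣy = 50720 − 53360 = -2640
nΣx² − (Σx)² = 9440 − 8464 = 976; nΣy² − (Σy)² = 344000 − 336400 = 7600
r = -2640 / √(976 × 7600) = -2640 / 2723.5271 ≈ -0.969

-0.969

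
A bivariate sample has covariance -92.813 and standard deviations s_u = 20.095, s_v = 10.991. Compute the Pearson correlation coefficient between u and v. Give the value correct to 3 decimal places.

r = Cov(u,v) / (s_u · s_v) = -92.813 / (20.095 × 10.991)
  = -92.813 / 220.8641 ≈ -0.420

-0.420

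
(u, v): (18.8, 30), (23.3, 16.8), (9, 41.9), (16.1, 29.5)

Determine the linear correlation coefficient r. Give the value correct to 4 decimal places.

n = 4, Σu = 67.2, Σv = 118.2, Σu² = 1236.54, Σv² = 3808.1, Σuv = 1807.49
nΣuv − ΣuΣv = 7229.96 − 7943.04 = -713.08
nΣu² − (Σu)² = 4946.16 − 4515.84 = 430.32; nΣv² − (Σv)² = 15232.4 − 13971.24 = 1261.16
r = -713.08 / √(430.32 × 1261.16) = -713.08 / 736.6834 ≈ -0.9680

-0.9680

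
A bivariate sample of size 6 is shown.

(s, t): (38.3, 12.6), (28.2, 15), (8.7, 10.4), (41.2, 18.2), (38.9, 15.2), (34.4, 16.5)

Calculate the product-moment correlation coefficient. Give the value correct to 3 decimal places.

0.745

n = 6, Σs = 189.7, Σt = 87.9, Σs² = 6731.83, Σt² = 1326.45, Σst = 2904.78
nΣst − ΣsΣt = 17428.68 − 16674.63 = 754.05
nΣs² − (Σs)² = 40390.98 − 35986.09 = 4404.89; nΣt² − (Σt)² = 7958.7 − 7726.41 = 232.29
r = 754.05 / √(4404.89 × 232.29) = 754.05 / 1011.5394 ≈ 0.745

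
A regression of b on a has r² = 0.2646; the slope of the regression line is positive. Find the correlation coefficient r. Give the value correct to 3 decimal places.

|r| = √0.2646 = 0.514
The association is positive, so r = 0.514.

0.514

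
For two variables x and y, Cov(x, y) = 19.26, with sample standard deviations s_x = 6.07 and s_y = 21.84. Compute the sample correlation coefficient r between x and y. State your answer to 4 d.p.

0.1453

r = Cov(x,y) / (s_x · s_y) = 19.26 / (6.07 × 21.84)
  = 19.26 / 132.5688 ≈ 0.1453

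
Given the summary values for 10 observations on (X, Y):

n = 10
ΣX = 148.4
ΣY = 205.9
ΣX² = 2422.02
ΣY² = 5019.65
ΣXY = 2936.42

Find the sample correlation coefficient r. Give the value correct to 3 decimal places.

r = (nΣXY − ΣXΣY) / √[(nΣX² − (ΣX)²)(nΣY² − (ΣY)²)]
Numerator: 10×2936.42 − 148.4×205.9 = -1191.36
Denominator: √[(24220.2 − 22022.56)(50196.5 − 42394.81)] = √[2197.64 × 7801.69] = 4140.6891
r = -1191.36 / 4140.6891 ≈ -0.288

-0.288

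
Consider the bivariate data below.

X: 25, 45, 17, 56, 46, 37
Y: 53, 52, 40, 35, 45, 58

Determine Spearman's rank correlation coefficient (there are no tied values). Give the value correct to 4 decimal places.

Rank X: 2, 4, 1, 6, 5, 3
Rank Y: 5, 4, 2, 1, 3, 6
d = rank(X) − rank(Y): -3, 0, -1, 5, 2, -3; Σd² = 48
ρ = 1 − 6Σd² / [n(n²−1)] = 1 − 6×48 / (6×35) = 1 − 288/210 ≈ -0.3714

-0.3714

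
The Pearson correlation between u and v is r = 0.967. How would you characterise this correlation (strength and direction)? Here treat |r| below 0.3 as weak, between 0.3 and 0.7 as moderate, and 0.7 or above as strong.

strong positive

r = 0.967 > 0 so the relationship is positive.
|r| = 0.967, which falls in the strong range.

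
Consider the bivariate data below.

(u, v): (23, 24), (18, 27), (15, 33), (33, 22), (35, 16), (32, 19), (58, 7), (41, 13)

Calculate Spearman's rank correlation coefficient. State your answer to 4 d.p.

-0.9762

Rank u: 3, 2, 1, 5, 6, 4, 8, 7
Rank v: 6, 7, 8, 5, 3, 4, 1, 2
d = rank(u) − rank(v): -3, -5, -7, 0, 3, 0, 7, 5; Σd² = 166
ρ = 1 − 6Σd² / [n(n²−1)] = 1 − 6×166 / (8×63) = 1 − 996/504 ≈ -0.9762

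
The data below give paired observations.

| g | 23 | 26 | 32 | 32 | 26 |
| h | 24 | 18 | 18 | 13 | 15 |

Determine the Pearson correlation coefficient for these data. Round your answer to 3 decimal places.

-0.663

n = 5, Σg = 139, Σh = 88, Σg² = 3929, Σh² = 1618, Σgh = 2402
nΣgh − ΣgΣh = 12010 − 12232 = -222
nΣg² − (Σg)² = 19645 − 19321 = 324; nΣh² − (Σh)² = 8090 − 7744 = 346
r = -222 / √(324 × 346) = -222 / 334.8194 ≈ -0.663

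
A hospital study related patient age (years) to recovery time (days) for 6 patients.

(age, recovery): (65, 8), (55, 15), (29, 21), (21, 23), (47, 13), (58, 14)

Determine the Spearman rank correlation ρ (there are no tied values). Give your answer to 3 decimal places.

-0.829

Rank age: 6, 4, 2, 1, 3, 5
Rank recovery: 1, 4, 5, 6, 2, 3
d = rank(age) − rank(recovery): 5, 0, -3, -5, 1, 2; Σd² = 64
ρ = 1 − 6Σd² / [n(n²−1)] = 1 − 6×64 / (6×35) = 1 − 384/210 ≈ -0.829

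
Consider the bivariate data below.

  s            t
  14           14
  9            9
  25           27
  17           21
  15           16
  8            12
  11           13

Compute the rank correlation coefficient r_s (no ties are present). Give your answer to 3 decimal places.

0.964

Rank s: 4, 2, 7, 6, 5, 1, 3
Rank t: 4, 1, 7, 6, 5, 2, 3
d = rank(s) − rank(t): 0, 1, 0, 0, 0, -1, 0; Σd² = 2
ρ = 1 − 6Σd² / [n(n²−1)] = 1 − 6×2 / (7×48) = 1 − 12/336 ≈ 0.964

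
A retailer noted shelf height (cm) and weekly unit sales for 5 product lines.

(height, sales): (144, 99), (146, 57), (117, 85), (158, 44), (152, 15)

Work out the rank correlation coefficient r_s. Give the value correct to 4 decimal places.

-0.8000

Rank height: 2, 3, 1, 5, 4
Rank sales: 5, 3, 4, 2, 1
d = rank(height) − rank(sales): -3, 0, -3, 3, 3; Σd² = 36
ρ = 1 − 6Σd² / [n(n²−1)] = 1 − 6×36 / (5×24) = 1 − 216/120 ≈ -0.8000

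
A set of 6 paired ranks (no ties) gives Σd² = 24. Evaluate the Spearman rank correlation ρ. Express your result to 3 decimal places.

ρ = 1 − 6Σd² / [n(n²−1)] = 1 − 6×24 / (6×35)
  = 1 − 144/210 = 1 − 0.6857 ≈ 0.314

0.314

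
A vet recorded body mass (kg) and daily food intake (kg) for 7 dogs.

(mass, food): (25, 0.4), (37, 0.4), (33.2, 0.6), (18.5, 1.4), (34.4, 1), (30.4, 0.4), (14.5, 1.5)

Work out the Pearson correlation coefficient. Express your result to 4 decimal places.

n = 7, Σx = 193, Σy = 5.7, Σx² = 5756.26, Σy² = 6.05, Σxy = 138.93
nΣxy − ΣxΣy = 972.51 − 1100.1 = -127.59
nΣx² − (Σx)² = 40293.82 − 37249 = 3044.82; nΣy² − (Σy)² = 42.35 − 32.49 = 9.86
r = -127.59 / √(3044.82 × 9.86) = -127.59 / 173.2684 ≈ -0.7364

-0.7364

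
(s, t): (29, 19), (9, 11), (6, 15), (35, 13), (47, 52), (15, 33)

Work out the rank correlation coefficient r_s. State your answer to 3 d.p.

Rank s: 4, 2, 1, 5, 6, 3
Rank t: 4, 1, 3, 2, 6, 5
d = rank(s) − rank(t): 0, 1, -2, 3, 0, -2; Σd² = 18
ρ = 1 − 6Σd² / [n(n²−1)] = 1 − 6×18 / (6×35) = 1 − 108/210 ≈ 0.486

0.486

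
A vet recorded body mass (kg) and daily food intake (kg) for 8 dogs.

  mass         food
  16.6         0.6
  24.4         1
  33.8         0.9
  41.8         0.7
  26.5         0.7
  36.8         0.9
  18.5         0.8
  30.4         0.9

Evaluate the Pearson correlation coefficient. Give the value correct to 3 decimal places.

0.236

n = 8, Σx = 228.8, Σy = 6.5, Σx² = 7083.5, Σy² = 5.41, Σxy = 187.87
nΣxy − ΣxΣy = 1502.96 − 1487.2 = 15.76
nΣx² − (Σx)² = 56668 − 52349.44 = 4318.56; nΣy² − (Σy)² = 43.28 − 42.25 = 1.03
r = 15.76 / √(4318.56 × 1.03) = 15.76 / 66.6942 ≈ 0.236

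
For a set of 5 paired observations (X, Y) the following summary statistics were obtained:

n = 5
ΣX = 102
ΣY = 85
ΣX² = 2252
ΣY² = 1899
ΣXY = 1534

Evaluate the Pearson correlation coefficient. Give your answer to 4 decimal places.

r = (nΣXY − ΣXΣY) / √[(nΣX² − (ΣX)²)(nΣY² − (ΣY)²)]
Numerator: 5×1534 − 102×85 = -1000
Denominator: √[(11260 − 10404)(9495 − 7225)] = √[856 × 2270] = 1393.9584
r = -1000 / 1393.9584 ≈ -0.7174

-0.7174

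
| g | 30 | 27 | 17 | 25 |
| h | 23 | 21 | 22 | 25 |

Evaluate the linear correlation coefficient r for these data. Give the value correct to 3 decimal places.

n = 4, Σg = 99, Σh = 91, Σg² = 2543, Σh² = 2079, Σgh = 2256
nΣgh − ΣgΣh = 9024 − 9009 = 15
nΣg² − (Σg)² = 10172 − 9801 = 371; nΣh² − (Σh)² = 8316 − 8281 = 35
r = 15 / √(371 × 35) = 15 / 113.9517 ≈ 0.132

0.132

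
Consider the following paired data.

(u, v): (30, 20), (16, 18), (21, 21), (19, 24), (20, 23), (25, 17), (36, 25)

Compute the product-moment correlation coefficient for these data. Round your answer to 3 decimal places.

0.308

n = 7, Σu = 167, Σv = 148, Σu² = 4279, Σv² = 3184, Σuv = 3570
nΣuv − ΣuΣv = 24990 − 24716 = 274
nΣu² − (Σu)² = 29953 − 27889 = 2064; nΣv² − (Σv)² = 22288 − 21904 = 384
r = 274 / √(2064 × 384) = 274 / 890.2674 ≈ 0.308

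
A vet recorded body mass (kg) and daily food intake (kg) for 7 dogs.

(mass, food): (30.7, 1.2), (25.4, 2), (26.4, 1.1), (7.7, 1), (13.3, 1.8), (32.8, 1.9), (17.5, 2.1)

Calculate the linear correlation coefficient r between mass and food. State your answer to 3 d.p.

n = 7, Σx = 153.8, Σy = 11.1, Σx² = 3902.88, Σy² = 18.91, Σxy = 247.39
nΣxy − ΣxΣy = 1731.73 − 1707.18 = 24.55
nΣx² − (Σx)² = 27320.16 − 23654.44 = 3665.72; nΣy² − (Σy)² = 132.37 − 123.21 = 9.16
r = 24.55 / √(3665.72 × 9.16) = 24.55 / 183.2430 ≈ 0.134

0.134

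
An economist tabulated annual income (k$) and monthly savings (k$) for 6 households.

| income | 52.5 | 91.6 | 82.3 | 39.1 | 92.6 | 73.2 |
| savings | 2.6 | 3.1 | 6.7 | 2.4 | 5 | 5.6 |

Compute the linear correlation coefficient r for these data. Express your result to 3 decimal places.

0.581

n = 6, Σx = 431.3, Σy = 25.4, Σx² = 33381.91, Σy² = 123.38, Σxy = 1938.63
nΣxy − ΣxΣy = 11631.78 − 10955.02 = 676.76
nΣx² − (Σx)² = 200291.46 − 186019.69 = 14271.77; nΣy² − (Σy)² = 740.28 − 645.16 = 95.12
r = 676.76 / √(14271.77 × 95.12) = 676.76 / 1165.1312 ≈ 0.581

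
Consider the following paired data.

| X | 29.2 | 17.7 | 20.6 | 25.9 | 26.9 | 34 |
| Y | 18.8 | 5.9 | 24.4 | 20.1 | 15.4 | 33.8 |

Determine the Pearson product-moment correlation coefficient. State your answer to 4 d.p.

n = 6, ΣX = 154.3, ΣY = 118.4, ΣX² = 4140.71, ΣY² = 2767.22, ΣXY = 3240.08
nΣXY − ΣXΣY = 19440.48 − 18269.12 = 1171.36
nΣX² − (ΣX)² = 24844.26 − 23808.49 = 1035.77; nΣY² − (ΣY)² = 16603.32 − 14018.56 = 2584.76
r = 1171.36 / √(1035.77 × 2584.76) = 1171.36 / 1636.2203 ≈ 0.7159

0.7159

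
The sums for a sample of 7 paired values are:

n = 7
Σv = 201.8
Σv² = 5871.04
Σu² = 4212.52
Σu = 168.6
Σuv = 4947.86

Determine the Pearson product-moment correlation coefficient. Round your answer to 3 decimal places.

r = (nΣuv − ΣuΣv) / √[(nΣu² − (Σu)²)(nΣv² − (Σv)²)]
Numerator: 7×4947.86 − 168.6×201.8 = 611.54
Denominator: √[(29487.64 − 28425.96)(41097.28 − 40723.24)] = √[1061.68 × 374.04] = 630.1673
r = 611.54 / 630.1673 ≈ 0.970

0.970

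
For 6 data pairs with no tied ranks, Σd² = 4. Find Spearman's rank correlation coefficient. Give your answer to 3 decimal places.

ρ = 1 − 6Σd² / [n(n²−1)] = 1 − 6×4 / (6×35)
  = 1 − 24/210 = 1 − 0.1143 ≈ 0.886

0.886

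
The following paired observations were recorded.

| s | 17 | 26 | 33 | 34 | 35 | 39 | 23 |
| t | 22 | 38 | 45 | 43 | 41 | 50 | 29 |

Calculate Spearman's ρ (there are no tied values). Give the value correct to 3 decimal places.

Rank s: 1, 3, 4, 5, 6, 7, 2
Rank t: 1, 3, 6, 5, 4, 7, 2
d = rank(s) − rank(t): 0, 0, -2, 0, 2, 0, 0; Σd² = 8
ρ = 1 − 6Σd² / [n(n²−1)] = 1 − 6×8 / (7×48) = 1 − 48/336 ≈ 0.857

0.857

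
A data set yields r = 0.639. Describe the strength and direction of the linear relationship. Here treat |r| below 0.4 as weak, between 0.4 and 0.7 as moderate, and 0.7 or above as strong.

r = 0.639 > 0 so the relationship is positive.
|r| = 0.639, which falls in the moderate range.

moderate positive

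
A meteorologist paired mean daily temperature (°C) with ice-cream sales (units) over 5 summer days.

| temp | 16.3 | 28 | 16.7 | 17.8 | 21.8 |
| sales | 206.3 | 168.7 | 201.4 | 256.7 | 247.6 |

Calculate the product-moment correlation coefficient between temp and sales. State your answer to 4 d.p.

-0.4615

n = 5, Σx = 100.6, Σy = 1080.7, Σx² = 2120.66, Σy² = 238781.99, Σxy = 21416.61
nΣxy − ΣxΣy = 107083.05 − 108718.42 = -1635.37
nΣx² − (Σx)² = 10603.3 − 10120.36 = 482.94; nΣy² − (Σy)² = 1193909.95 − 1167912.49 = 25997.46
r = -1635.37 / √(482.94 × 25997.46) = -1635.37 / 3543.3336 ≈ -0.4615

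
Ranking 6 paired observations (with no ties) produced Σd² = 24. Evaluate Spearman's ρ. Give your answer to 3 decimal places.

0.314

ρ = 1 − 6Σd² / [n(n²−1)] = 1 − 6×24 / (6×35)
  = 1 − 144/210 = 1 − 0.6857 ≈ 0.314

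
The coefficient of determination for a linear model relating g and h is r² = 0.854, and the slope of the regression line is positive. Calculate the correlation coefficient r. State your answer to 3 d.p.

0.924

|r| = √0.854 = 0.924
The association is positive, so r = 0.924.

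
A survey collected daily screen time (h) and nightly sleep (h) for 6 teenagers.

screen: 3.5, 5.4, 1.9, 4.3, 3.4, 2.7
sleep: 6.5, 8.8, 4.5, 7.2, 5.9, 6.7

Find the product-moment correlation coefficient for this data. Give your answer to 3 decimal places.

0.922

n = 6, Σx = 21.2, Σy = 39.6, Σx² = 82.36, Σy² = 271.48, Σxy = 147.93
nΣxy − ΣxΣy = 887.58 − 839.52 = 48.06
nΣx² − (Σx)² = 494.16 − 449.44 = 44.72; nΣy² − (Σy)² = 1628.88 − 1568.16 = 60.72
r = 48.06 / √(44.72 × 60.72) = 48.06 / 52.1095 ≈ 0.922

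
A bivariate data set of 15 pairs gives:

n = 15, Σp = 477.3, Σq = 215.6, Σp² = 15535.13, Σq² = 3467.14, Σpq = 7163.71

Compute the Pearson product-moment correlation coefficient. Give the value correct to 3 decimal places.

r = (nΣpq − ΣpΣq) / √[(nΣp² − (Σp)²)(nΣq² − (Σq)²)]
Numerator: 15×7163.71 − 477.3×215.6 = 4549.77
Denominator: √[(233026.95 − 227815.29)(52007.1 − 46483.36)] = √[5211.66 × 5523.74] = 5365.4315
r = 4549.77 / 5365.4315 ≈ 0.848

0.848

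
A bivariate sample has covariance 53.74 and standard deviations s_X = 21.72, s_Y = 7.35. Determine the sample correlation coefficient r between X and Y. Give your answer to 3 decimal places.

0.337

r = Cov(X,Y) / (s_X · s_Y) = 53.74 / (21.72 × 7.35)
  = 53.74 / 159.6420 ≈ 0.337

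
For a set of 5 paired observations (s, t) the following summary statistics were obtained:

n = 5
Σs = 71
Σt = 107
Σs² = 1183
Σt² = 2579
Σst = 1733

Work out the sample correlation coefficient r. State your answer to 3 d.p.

0.950

r = (nΣst − ΣsΣt) / √[(nΣs² − (Σs)²)(nΣt² − (Σt)²)]
Numerator: 5×1733 − 71×107 = 1068
Denominator: √[(5915 − 5041)(12895 − 11449)] = √[874 × 1446] = 1124.1904
r = 1068 / 1124.1904 ≈ 0.950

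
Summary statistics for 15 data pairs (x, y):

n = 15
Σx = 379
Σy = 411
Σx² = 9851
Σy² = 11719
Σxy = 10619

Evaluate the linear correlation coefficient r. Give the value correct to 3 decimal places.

r = (nΣxy − ΣxΣy) / √[(nΣx² − (Σx)²)(nΣy² − (Σy)²)]
Numerator: 15×10619 − 379×411 = 3516
Denominator: √[(147765 − 143641)(175785 − 168921)] = √[4124 × 6864] = 5320.4451
r = 3516 / 5320.4451 ≈ 0.661

0.661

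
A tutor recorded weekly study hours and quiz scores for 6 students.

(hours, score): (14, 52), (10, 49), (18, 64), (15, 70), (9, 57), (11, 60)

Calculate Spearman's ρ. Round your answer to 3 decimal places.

Rank hours: 4, 2, 6, 5, 1, 3
Rank score: 2, 1, 5, 6, 3, 4
d = rank(hours) − rank(score): 2, 1, 1, -1, -2, -1; Σd² = 12
ρ = 1 − 6Σd² / [n(n²−1)] = 1 − 6×12 / (6×35) = 1 − 72/210 ≈ 0.657

0.657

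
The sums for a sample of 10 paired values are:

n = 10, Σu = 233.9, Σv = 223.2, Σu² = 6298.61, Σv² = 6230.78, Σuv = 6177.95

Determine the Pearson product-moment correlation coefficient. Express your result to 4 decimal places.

r = (nΣuv − ΣuΣv) / √[(nΣu² − (Σu)²)(nΣv² − (Σv)²)]
Numerator: 10×6177.95 − 233.9×223.2 = 9573.02
Denominator: √[(62986.1 − 54709.21)(62307.8 − 49818.24)] = √[8276.89 × 12489.56] = 10167.3357
r = 9573.02 / 10167.3357 ≈ 0.9415

0.9415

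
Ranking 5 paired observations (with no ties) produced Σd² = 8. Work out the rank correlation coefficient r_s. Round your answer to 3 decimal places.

0.600

ρ = 1 − 6Σd² / [n(n²−1)] = 1 − 6×8 / (5×24)
  = 1 − 48/120 = 1 − 0.4000 ≈ 0.600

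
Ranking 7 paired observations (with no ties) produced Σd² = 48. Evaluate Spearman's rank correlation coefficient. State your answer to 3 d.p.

0.143

ρ = 1 − 6Σd² / [n(n²−1)] = 1 − 6×48 / (7×48)
  = 1 − 288/336 = 1 − 0.8571 ≈ 0.143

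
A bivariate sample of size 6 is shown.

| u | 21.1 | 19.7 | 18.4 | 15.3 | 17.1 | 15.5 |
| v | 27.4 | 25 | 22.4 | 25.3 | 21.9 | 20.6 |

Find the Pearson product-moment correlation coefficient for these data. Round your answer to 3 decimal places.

0.619

n = 6, Σu = 107.1, Σv = 142.6, Σu² = 1938.61, Σv² = 3421.58, Σuv = 2563.68
nΣuv − ΣuΣv = 15382.08 − 15272.46 = 109.62
nΣu² − (Σu)² = 11631.66 − 11470.41 = 161.25; nΣv² − (Σv)² = 20529.48 − 20334.76 = 194.72
r = 109.62 / √(161.25 × 194.72) = 109.62 / 177.1965 ≈ 0.619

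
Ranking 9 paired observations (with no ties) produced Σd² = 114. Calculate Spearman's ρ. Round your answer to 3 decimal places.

ρ = 1 − 6Σd² / [n(n²−1)] = 1 − 6×114 / (9×80)
  = 1 − 684/720 = 1 − 0.9500 ≈ 0.050

0.050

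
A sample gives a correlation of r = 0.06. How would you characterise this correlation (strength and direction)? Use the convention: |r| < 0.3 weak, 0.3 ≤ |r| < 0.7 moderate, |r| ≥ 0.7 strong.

weak positive

r = 0.06 > 0 so the relationship is positive.
|r| = 0.06, which falls in the weak range.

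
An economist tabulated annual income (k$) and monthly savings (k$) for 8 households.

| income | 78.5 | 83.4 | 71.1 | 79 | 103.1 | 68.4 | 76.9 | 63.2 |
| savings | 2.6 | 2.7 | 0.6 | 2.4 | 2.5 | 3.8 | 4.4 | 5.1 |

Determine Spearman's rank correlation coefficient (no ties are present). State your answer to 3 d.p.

Rank income: 5, 7, 3, 6, 8, 2, 4, 1
Rank savings: 4, 5, 1, 2, 3, 6, 7, 8
d = rank(income) − rank(savings): 1, 2, 2, 4, 5, -4, -3, -7; Σd² = 124
ρ = 1 − 6Σd² / [n(n²−1)] = 1 − 6×124 / (8×63) = 1 − 744/504 ≈ -0.476

-0.476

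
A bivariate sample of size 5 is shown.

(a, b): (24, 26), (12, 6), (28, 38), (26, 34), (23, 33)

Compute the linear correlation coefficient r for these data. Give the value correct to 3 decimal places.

0.968

n = 5, Σa = 113, Σb = 137, Σa² = 2709, Σb² = 4401, Σab = 3403
nΣab − ΣaΣb = 17015 − 15481 = 1534
nΣa² − (Σa)² = 13545 − 12769 = 776; nΣb² − (Σb)² = 22005 − 18769 = 3236
r = 1534 / √(776 × 3236) = 1534 / 1584.6564 ≈ 0.968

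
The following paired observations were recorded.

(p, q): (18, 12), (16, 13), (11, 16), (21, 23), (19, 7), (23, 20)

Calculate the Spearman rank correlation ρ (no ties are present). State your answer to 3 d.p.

Rank p: 3, 2, 1, 5, 4, 6
Rank q: 2, 3, 4, 6, 1, 5
d = rank(p) − rank(q): 1, -1, -3, -1, 3, 1; Σd² = 22
ρ = 1 − 6Σd² / [n(n²−1)] = 1 − 6×22 / (6×35) = 1 − 132/210 ≈ 0.371

0.371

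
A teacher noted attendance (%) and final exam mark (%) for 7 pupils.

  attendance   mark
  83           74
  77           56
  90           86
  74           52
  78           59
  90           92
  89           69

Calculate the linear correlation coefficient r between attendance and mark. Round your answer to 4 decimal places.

0.9033

n = 7, Σx = 581, Σy = 488, Σx² = 48499, Σy² = 35418, Σxy = 41065
nΣxy − ΣxΣy = 287455 − 283528 = 3927
nΣx² − (Σx)² = 339493 − 337561 = 1932; nΣy² − (Σy)² = 247926 − 238144 = 9782
r = 3927 / √(1932 × 9782) = 3927 / 4347.2778 ≈ 0.9033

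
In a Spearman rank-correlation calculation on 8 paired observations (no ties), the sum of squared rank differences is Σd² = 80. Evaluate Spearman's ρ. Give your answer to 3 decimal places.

ρ = 1 − 6Σd² / [n(n²−1)] = 1 − 6×80 / (8×63)
  = 1 − 480/504 = 1 − 0.9524 ≈ 0.048

0.048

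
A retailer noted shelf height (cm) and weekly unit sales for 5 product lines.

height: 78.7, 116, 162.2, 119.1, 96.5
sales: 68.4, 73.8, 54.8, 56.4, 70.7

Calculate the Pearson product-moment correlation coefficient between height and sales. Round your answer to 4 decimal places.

-0.6819

n = 5, Σx = 572.5, Σy = 324.1, Σx² = 69455.59, Σy² = 21307.49, Σxy = 36372.23
nΣxy − ΣxΣy = 181861.15 − 185547.25 = -3686.1
nΣx² − (Σx)² = 347277.95 − 327756.25 = 19521.7; nΣy² − (Σy)² = 106537.45 − 105040.81 = 1496.64
r = -3686.1 / √(19521.7 × 1496.64) = -3686.1 / 5405.2712 ≈ -0.6819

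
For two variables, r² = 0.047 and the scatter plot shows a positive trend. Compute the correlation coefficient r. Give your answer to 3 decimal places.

|r| = √0.047 = 0.217
The association is positive, so r = 0.217.

0.217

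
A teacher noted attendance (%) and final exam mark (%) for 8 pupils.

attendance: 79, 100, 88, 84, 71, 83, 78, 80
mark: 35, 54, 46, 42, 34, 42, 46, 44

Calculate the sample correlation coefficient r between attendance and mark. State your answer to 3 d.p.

0.845

n = 8, Σx = 663, Σy = 343, Σx² = 55455, Σy² = 14993, Σxy = 28749
nΣxy − ΣxΣy = 229992 − 227409 = 2583
nΣx² − (Σx)² = 443640 − 439569 = 4071; nΣy² − (Σy)² = 119944 − 117649 = 2295
r = 2583 / √(4071 × 2295) = 2583 / 3056.6231 ≈ 0.845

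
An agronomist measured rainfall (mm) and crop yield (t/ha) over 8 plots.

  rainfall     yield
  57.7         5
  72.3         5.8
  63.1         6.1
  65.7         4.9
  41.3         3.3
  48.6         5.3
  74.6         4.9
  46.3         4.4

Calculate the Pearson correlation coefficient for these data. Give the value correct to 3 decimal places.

n = 8, Σx = 469.6, Σy = 39.7, Σx² = 28631.18, Σy² = 202.21, Σxy = 2377.81
nΣxy − ΣxΣy = 19022.48 − 18643.12 = 379.36
nΣx² − (Σx)² = 229049.44 − 220524.16 = 8525.28; nΣy² − (Σy)² = 1617.68 − 1576.09 = 41.59
r = 379.36 / √(8525.28 × 41.59) = 379.36 / 595.4548 ≈ 0.637

0.637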